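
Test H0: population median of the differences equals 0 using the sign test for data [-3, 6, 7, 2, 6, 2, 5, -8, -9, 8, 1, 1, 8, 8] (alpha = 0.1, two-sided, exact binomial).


Step 1: Discard zero differences. Original n = 14; n_eff = number of nonzero differences = 14.
Nonzero differences (with sign): -3, +6, +7, +2, +6, +2, +5, -8, -9, +8, +1, +1, +8, +8
Step 2: Count signs: positive = 11, negative = 3.
Step 3: Under H0: P(positive) = 0.5, so the number of positives S ~ Bin(14, 0.5).
Step 4: Two-sided exact p-value = sum of Bin(14,0.5) probabilities at or below the observed probability = 0.057373.
Step 5: alpha = 0.1. reject H0.

n_eff = 14, pos = 11, neg = 3, p = 0.057373, reject H0.


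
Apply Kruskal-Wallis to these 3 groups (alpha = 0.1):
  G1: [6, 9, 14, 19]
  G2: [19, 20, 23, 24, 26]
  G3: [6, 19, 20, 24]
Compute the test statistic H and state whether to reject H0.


Step 1: Combine all N = 13 observations and assign midranks.
sorted (value, group, rank): (6,G1,1.5), (6,G3,1.5), (9,G1,3), (14,G1,4), (19,G1,6), (19,G2,6), (19,G3,6), (20,G2,8.5), (20,G3,8.5), (23,G2,10), (24,G2,11.5), (24,G3,11.5), (26,G2,13)
Step 2: Sum ranks within each group.
R_1 = 14.5 (n_1 = 4)
R_2 = 49 (n_2 = 5)
R_3 = 27.5 (n_3 = 4)
Step 3: H = 12/(N(N+1)) * sum(R_i^2/n_i) - 3(N+1)
     = 12/(13*14) * (14.5^2/4 + 49^2/5 + 27.5^2/4) - 3*14
     = 0.065934 * 721.825 - 42
     = 5.592857.
Step 4: Ties present; correction factor C = 1 - 42/(13^3 - 13) = 0.980769. Corrected H = 5.592857 / 0.980769 = 5.702521.
Step 5: Under H0, H ~ chi^2(2); p-value = 0.057771.
Step 6: alpha = 0.1. reject H0.

H = 5.7025, df = 2, p = 0.057771, reject H0.


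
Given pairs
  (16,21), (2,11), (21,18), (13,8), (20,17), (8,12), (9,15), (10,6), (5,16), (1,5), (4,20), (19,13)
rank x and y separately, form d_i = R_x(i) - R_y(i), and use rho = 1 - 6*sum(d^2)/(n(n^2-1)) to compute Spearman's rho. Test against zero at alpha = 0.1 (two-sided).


Step 1: Rank x and y separately (midranks; no ties here).
rank(x): 16->9, 2->2, 21->12, 13->8, 20->11, 8->5, 9->6, 10->7, 5->4, 1->1, 4->3, 19->10
rank(y): 21->12, 11->4, 18->10, 8->3, 17->9, 12->5, 15->7, 6->2, 16->8, 5->1, 20->11, 13->6
Step 2: d_i = R_x(i) - R_y(i); compute d_i^2.
  (9-12)^2=9, (2-4)^2=4, (12-10)^2=4, (8-3)^2=25, (11-9)^2=4, (5-5)^2=0, (6-7)^2=1, (7-2)^2=25, (4-8)^2=16, (1-1)^2=0, (3-11)^2=64, (10-6)^2=16
sum(d^2) = 168.
Step 3: rho = 1 - 6*168 / (12*(12^2 - 1)) = 1 - 1008/1716 = 0.412587.
Step 4: Under H0, t = rho * sqrt((n-2)/(1-rho^2)) = 1.4323 ~ t(10).
Step 5: Two-sided p-value from the t-distribution with 10 df = 0.182564.
Step 6: alpha = 0.1. fail to reject H0.

rho = 0.4126, p = 0.182564, fail to reject H0 at alpha = 0.1.


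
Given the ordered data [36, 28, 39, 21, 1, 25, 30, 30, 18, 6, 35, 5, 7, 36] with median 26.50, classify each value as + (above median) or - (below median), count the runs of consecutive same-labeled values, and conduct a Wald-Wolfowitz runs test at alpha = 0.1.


Step 1: Compute median = 26.50; label A = above, B = below.
Labels in order: AAABBBAABBABBA  (n_A = 7, n_B = 7)
Step 2: Count runs R = 7.
Step 3: Under H0 (random ordering), E[R] = 2*n_A*n_B/(n_A+n_B) + 1 = 2*7*7/14 + 1 = 8.0000.
        Var[R] = 2*n_A*n_B*(2*n_A*n_B - n_A - n_B) / ((n_A+n_B)^2 * (n_A+n_B-1)) = 8232/2548 = 3.2308.
        SD[R] = 1.7974.
Step 4: Continuity-corrected z = (R + 0.5 - E[R]) / SD[R] = (7 + 0.5 - 8.0000) / 1.7974 = -0.2782.
Step 5: Two-sided p-value via normal approximation = 2*(1 - Phi(|z|)) = 0.780879.
Step 6: alpha = 0.1. fail to reject H0.

R = 7, z = -0.2782, p = 0.780879, fail to reject H0.


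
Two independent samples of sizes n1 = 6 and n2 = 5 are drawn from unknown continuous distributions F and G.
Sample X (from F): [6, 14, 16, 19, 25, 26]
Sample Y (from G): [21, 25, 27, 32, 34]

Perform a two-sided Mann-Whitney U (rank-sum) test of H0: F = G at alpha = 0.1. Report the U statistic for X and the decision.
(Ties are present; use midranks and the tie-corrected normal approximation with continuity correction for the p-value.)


Step 1: Combine and sort all 11 observations; assign midranks.
sorted (value, group): (6,X), (14,X), (16,X), (19,X), (21,Y), (25,X), (25,Y), (26,X), (27,Y), (32,Y), (34,Y)
ranks: 6->1, 14->2, 16->3, 19->4, 21->5, 25->6.5, 25->6.5, 26->8, 27->9, 32->10, 34->11
Step 2: Rank sum for X: R1 = 1 + 2 + 3 + 4 + 6.5 + 8 = 24.5.
Step 3: U_X = R1 - n1(n1+1)/2 = 24.5 - 6*7/2 = 24.5 - 21 = 3.5.
       U_Y = n1*n2 - U_X = 30 - 3.5 = 26.5.
Step 4: Ties are present, so use the tie-corrected normal approximation (with continuity correction) for the p-value.
Step 5: p-value = 0.044126; compare to alpha = 0.1. reject H0.

U_X = 3.5, p = 0.044126, reject H0 at alpha = 0.1.


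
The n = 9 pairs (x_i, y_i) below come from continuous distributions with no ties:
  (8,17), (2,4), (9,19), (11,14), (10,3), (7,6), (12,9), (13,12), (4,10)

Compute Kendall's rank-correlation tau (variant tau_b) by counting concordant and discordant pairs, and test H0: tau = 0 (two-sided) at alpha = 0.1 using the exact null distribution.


Step 1: Enumerate the 36 unordered pairs (i,j) with i<j and classify each by sign(x_j-x_i) * sign(y_j-y_i).
  (1,2):dx=-6,dy=-13->C; (1,3):dx=+1,dy=+2->C; (1,4):dx=+3,dy=-3->D; (1,5):dx=+2,dy=-14->D
  (1,6):dx=-1,dy=-11->C; (1,7):dx=+4,dy=-8->D; (1,8):dx=+5,dy=-5->D; (1,9):dx=-4,dy=-7->C
  (2,3):dx=+7,dy=+15->C; (2,4):dx=+9,dy=+10->C; (2,5):dx=+8,dy=-1->D; (2,6):dx=+5,dy=+2->C
  (2,7):dx=+10,dy=+5->C; (2,8):dx=+11,dy=+8->C; (2,9):dx=+2,dy=+6->C; (3,4):dx=+2,dy=-5->D
  (3,5):dx=+1,dy=-16->D; (3,6):dx=-2,dy=-13->C; (3,7):dx=+3,dy=-10->D; (3,8):dx=+4,dy=-7->D
  (3,9):dx=-5,dy=-9->C; (4,5):dx=-1,dy=-11->C; (4,6):dx=-4,dy=-8->C; (4,7):dx=+1,dy=-5->D
  (4,8):dx=+2,dy=-2->D; (4,9):dx=-7,dy=-4->C; (5,6):dx=-3,dy=+3->D; (5,7):dx=+2,dy=+6->C
  (5,8):dx=+3,dy=+9->C; (5,9):dx=-6,dy=+7->D; (6,7):dx=+5,dy=+3->C; (6,8):dx=+6,dy=+6->C
  (6,9):dx=-3,dy=+4->D; (7,8):dx=+1,dy=+3->C; (7,9):dx=-8,dy=+1->D; (8,9):dx=-9,dy=-2->C
Step 2: C = 21, D = 15, total pairs = 36.
Step 3: tau = (C - D)/(n(n-1)/2) = (21 - 15)/36 = 0.166667.
Step 4: Exact two-sided p-value (enumerate n! = 362880 permutations of y under H0): p = 0.612202.
Step 5: alpha = 0.1. fail to reject H0.

tau_b = 0.1667 (C=21, D=15), p = 0.612202, fail to reject H0.


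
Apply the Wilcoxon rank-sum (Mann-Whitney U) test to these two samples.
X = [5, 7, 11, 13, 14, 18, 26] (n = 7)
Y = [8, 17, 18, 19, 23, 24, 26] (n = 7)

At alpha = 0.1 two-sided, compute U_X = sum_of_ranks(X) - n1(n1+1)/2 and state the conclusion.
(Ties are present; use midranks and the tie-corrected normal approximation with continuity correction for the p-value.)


Step 1: Combine and sort all 14 observations; assign midranks.
sorted (value, group): (5,X), (7,X), (8,Y), (11,X), (13,X), (14,X), (17,Y), (18,X), (18,Y), (19,Y), (23,Y), (24,Y), (26,X), (26,Y)
ranks: 5->1, 7->2, 8->3, 11->4, 13->5, 14->6, 17->7, 18->8.5, 18->8.5, 19->10, 23->11, 24->12, 26->13.5, 26->13.5
Step 2: Rank sum for X: R1 = 1 + 2 + 4 + 5 + 6 + 8.5 + 13.5 = 40.
Step 3: U_X = R1 - n1(n1+1)/2 = 40 - 7*8/2 = 40 - 28 = 12.
       U_Y = n1*n2 - U_X = 49 - 12 = 37.
Step 4: Ties are present, so use the tie-corrected normal approximation (with continuity correction) for the p-value.
Step 5: p-value = 0.124371; compare to alpha = 0.1. fail to reject H0.

U_X = 12, p = 0.124371, fail to reject H0 at alpha = 0.1.


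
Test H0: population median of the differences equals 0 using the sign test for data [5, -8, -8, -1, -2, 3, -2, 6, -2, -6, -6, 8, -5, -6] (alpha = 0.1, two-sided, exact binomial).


Step 1: Discard zero differences. Original n = 14; n_eff = number of nonzero differences = 14.
Nonzero differences (with sign): +5, -8, -8, -1, -2, +3, -2, +6, -2, -6, -6, +8, -5, -6
Step 2: Count signs: positive = 4, negative = 10.
Step 3: Under H0: P(positive) = 0.5, so the number of positives S ~ Bin(14, 0.5).
Step 4: Two-sided exact p-value = sum of Bin(14,0.5) probabilities at or below the observed probability = 0.179565.
Step 5: alpha = 0.1. fail to reject H0.

n_eff = 14, pos = 4, neg = 10, p = 0.179565, fail to reject H0.


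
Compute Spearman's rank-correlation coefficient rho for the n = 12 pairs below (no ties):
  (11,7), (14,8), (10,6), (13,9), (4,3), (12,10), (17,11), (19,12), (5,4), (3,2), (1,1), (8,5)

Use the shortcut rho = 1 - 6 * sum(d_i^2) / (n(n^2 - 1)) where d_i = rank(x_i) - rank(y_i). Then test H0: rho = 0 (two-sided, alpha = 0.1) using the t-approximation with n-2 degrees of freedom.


Step 1: Rank x and y separately (midranks; no ties here).
rank(x): 11->7, 14->10, 10->6, 13->9, 4->3, 12->8, 17->11, 19->12, 5->4, 3->2, 1->1, 8->5
rank(y): 7->7, 8->8, 6->6, 9->9, 3->3, 10->10, 11->11, 12->12, 4->4, 2->2, 1->1, 5->5
Step 2: d_i = R_x(i) - R_y(i); compute d_i^2.
  (7-7)^2=0, (10-8)^2=4, (6-6)^2=0, (9-9)^2=0, (3-3)^2=0, (8-10)^2=4, (11-11)^2=0, (12-12)^2=0, (4-4)^2=0, (2-2)^2=0, (1-1)^2=0, (5-5)^2=0
sum(d^2) = 8.
Step 3: rho = 1 - 6*8 / (12*(12^2 - 1)) = 1 - 48/1716 = 0.972028.
Step 4: Under H0, t = rho * sqrt((n-2)/(1-rho^2)) = 13.0876 ~ t(10).
Step 5: Two-sided p-value from the t-distribution with 10 df = 0.000000.
Step 6: alpha = 0.1. reject H0.

rho = 0.9720, p = 0.000000, reject H0 at alpha = 0.1.


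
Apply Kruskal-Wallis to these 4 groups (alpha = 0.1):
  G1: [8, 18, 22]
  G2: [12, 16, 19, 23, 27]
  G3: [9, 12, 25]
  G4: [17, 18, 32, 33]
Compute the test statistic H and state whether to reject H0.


Step 1: Combine all N = 15 observations and assign midranks.
sorted (value, group, rank): (8,G1,1), (9,G3,2), (12,G2,3.5), (12,G3,3.5), (16,G2,5), (17,G4,6), (18,G1,7.5), (18,G4,7.5), (19,G2,9), (22,G1,10), (23,G2,11), (25,G3,12), (27,G2,13), (32,G4,14), (33,G4,15)
Step 2: Sum ranks within each group.
R_1 = 18.5 (n_1 = 3)
R_2 = 41.5 (n_2 = 5)
R_3 = 17.5 (n_3 = 3)
R_4 = 42.5 (n_4 = 4)
Step 3: H = 12/(N(N+1)) * sum(R_i^2/n_i) - 3(N+1)
     = 12/(15*16) * (18.5^2/3 + 41.5^2/5 + 17.5^2/3 + 42.5^2/4) - 3*16
     = 0.050000 * 1012.18 - 48
     = 2.608958.
Step 4: Ties present; correction factor C = 1 - 12/(15^3 - 15) = 0.996429. Corrected H = 2.608958 / 0.996429 = 2.618309.
Step 5: Under H0, H ~ chi^2(3); p-value = 0.454289.
Step 6: alpha = 0.1. fail to reject H0.

H = 2.6183, df = 3, p = 0.454289, fail to reject H0.


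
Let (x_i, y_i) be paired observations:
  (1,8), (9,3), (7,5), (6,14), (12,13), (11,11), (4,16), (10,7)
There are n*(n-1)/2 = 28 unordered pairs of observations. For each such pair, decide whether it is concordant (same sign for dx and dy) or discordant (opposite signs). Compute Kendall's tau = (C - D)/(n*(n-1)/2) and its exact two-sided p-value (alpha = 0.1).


Step 1: Enumerate the 28 unordered pairs (i,j) with i<j and classify each by sign(x_j-x_i) * sign(y_j-y_i).
  (1,2):dx=+8,dy=-5->D; (1,3):dx=+6,dy=-3->D; (1,4):dx=+5,dy=+6->C; (1,5):dx=+11,dy=+5->C
  (1,6):dx=+10,dy=+3->C; (1,7):dx=+3,dy=+8->C; (1,8):dx=+9,dy=-1->D; (2,3):dx=-2,dy=+2->D
  (2,4):dx=-3,dy=+11->D; (2,5):dx=+3,dy=+10->C; (2,6):dx=+2,dy=+8->C; (2,7):dx=-5,dy=+13->D
  (2,8):dx=+1,dy=+4->C; (3,4):dx=-1,dy=+9->D; (3,5):dx=+5,dy=+8->C; (3,6):dx=+4,dy=+6->C
  (3,7):dx=-3,dy=+11->D; (3,8):dx=+3,dy=+2->C; (4,5):dx=+6,dy=-1->D; (4,6):dx=+5,dy=-3->D
  (4,7):dx=-2,dy=+2->D; (4,8):dx=+4,dy=-7->D; (5,6):dx=-1,dy=-2->C; (5,7):dx=-8,dy=+3->D
  (5,8):dx=-2,dy=-6->C; (6,7):dx=-7,dy=+5->D; (6,8):dx=-1,dy=-4->C; (7,8):dx=+6,dy=-9->D
Step 2: C = 13, D = 15, total pairs = 28.
Step 3: tau = (C - D)/(n(n-1)/2) = (13 - 15)/28 = -0.071429.
Step 4: Exact two-sided p-value (enumerate n! = 40320 permutations of y under H0): p = 0.904861.
Step 5: alpha = 0.1. fail to reject H0.

tau_b = -0.0714 (C=13, D=15), p = 0.904861, fail to reject H0.


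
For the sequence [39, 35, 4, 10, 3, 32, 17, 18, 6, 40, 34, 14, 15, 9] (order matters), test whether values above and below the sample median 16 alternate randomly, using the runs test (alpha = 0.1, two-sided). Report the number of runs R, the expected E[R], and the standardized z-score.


Step 1: Compute median = 16; label A = above, B = below.
Labels in order: AABBBAAABAABBB  (n_A = 7, n_B = 7)
Step 2: Count runs R = 6.
Step 3: Under H0 (random ordering), E[R] = 2*n_A*n_B/(n_A+n_B) + 1 = 2*7*7/14 + 1 = 8.0000.
        Var[R] = 2*n_A*n_B*(2*n_A*n_B - n_A - n_B) / ((n_A+n_B)^2 * (n_A+n_B-1)) = 8232/2548 = 3.2308.
        SD[R] = 1.7974.
Step 4: Continuity-corrected z = (R + 0.5 - E[R]) / SD[R] = (6 + 0.5 - 8.0000) / 1.7974 = -0.8345.
Step 5: Two-sided p-value via normal approximation = 2*(1 - Phi(|z|)) = 0.403986.
Step 6: alpha = 0.1. fail to reject H0.

R = 6, z = -0.8345, p = 0.403986, fail to reject H0.


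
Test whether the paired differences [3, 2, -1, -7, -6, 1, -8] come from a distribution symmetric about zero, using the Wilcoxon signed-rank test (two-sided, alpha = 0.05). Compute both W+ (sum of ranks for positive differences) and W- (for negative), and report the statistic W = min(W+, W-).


Step 1: Drop any zero differences (none here) and take |d_i|.
|d| = [3, 2, 1, 7, 6, 1, 8]
Step 2: Midrank |d_i| (ties get averaged ranks).
ranks: |3|->4, |2|->3, |1|->1.5, |7|->6, |6|->5, |1|->1.5, |8|->7
Step 3: Attach original signs; sum ranks with positive sign and with negative sign.
W+ = 4 + 3 + 1.5 = 8.5
W- = 1.5 + 6 + 5 + 7 = 19.5
(Check: W+ + W- = 28 should equal n(n+1)/2 = 28.)
Step 4: Test statistic W = min(W+, W-) = 8.5.
Step 5: Ties in |d|, so use the tie-corrected normal approximation.
        E[W] = n(n+1)/4 = 7*8/4 = 14.
        Tie groups: |d|=1 (t=2); sum(t^3 - t) = 6.
        Var[W] = n(n+1)(2n+1)/24 - sum(t^3-t)/48 = 840/24 - 6/48 = 34.875.
        z = (W - E[W]) / sqrt(Var[W]) = (8.5 - 14) / 5.9055 = -0.9313.
        Two-sided p = 2*Phi(z) = 0.351681.
Step 6: alpha = 0.05. fail to reject H0.

W+ = 8.5, W- = 19.5, W = min = 8.5, p = 0.351681, fail to reject H0.


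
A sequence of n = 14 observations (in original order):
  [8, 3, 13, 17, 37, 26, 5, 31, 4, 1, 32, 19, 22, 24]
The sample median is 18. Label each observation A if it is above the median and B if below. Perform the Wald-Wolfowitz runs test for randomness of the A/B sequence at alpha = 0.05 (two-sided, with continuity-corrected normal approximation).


Step 1: Compute median = 18; label A = above, B = below.
Labels in order: BBBBAABABBAAAA  (n_A = 7, n_B = 7)
Step 2: Count runs R = 6.
Step 3: Under H0 (random ordering), E[R] = 2*n_A*n_B/(n_A+n_B) + 1 = 2*7*7/14 + 1 = 8.0000.
        Var[R] = 2*n_A*n_B*(2*n_A*n_B - n_A - n_B) / ((n_A+n_B)^2 * (n_A+n_B-1)) = 8232/2548 = 3.2308.
        SD[R] = 1.7974.
Step 4: Continuity-corrected z = (R + 0.5 - E[R]) / SD[R] = (6 + 0.5 - 8.0000) / 1.7974 = -0.8345.
Step 5: Two-sided p-value via normal approximation = 2*(1 - Phi(|z|)) = 0.403986.
Step 6: alpha = 0.05. fail to reject H0.

R = 6, z = -0.8345, p = 0.403986, fail to reject H0.


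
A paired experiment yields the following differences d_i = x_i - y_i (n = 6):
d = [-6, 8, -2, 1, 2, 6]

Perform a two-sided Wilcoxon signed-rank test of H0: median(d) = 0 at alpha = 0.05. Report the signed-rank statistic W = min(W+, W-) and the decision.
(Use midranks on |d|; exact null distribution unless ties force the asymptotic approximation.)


Step 1: Drop any zero differences (none here) and take |d_i|.
|d| = [6, 8, 2, 1, 2, 6]
Step 2: Midrank |d_i| (ties get averaged ranks).
ranks: |6|->4.5, |8|->6, |2|->2.5, |1|->1, |2|->2.5, |6|->4.5
Step 3: Attach original signs; sum ranks with positive sign and with negative sign.
W+ = 6 + 1 + 2.5 + 4.5 = 14
W- = 4.5 + 2.5 = 7
(Check: W+ + W- = 21 should equal n(n+1)/2 = 21.)
Step 4: Test statistic W = min(W+, W-) = 7.
Step 5: Ties in |d|, so use the tie-corrected normal approximation.
        E[W] = n(n+1)/4 = 6*7/4 = 10.5.
        Tie groups: |d|=2 (t=2), |d|=6 (t=2); sum(t^3 - t) = 12.
        Var[W] = n(n+1)(2n+1)/24 - sum(t^3-t)/48 = 546/24 - 12/48 = 22.5.
        z = (W - E[W]) / sqrt(Var[W]) = (7 - 10.5) / 4.7434 = -0.7379.
        Two-sided p = 2*Phi(z) = 0.460597.
Step 6: alpha = 0.05. fail to reject H0.

W+ = 14, W- = 7, W = min = 7, p = 0.460597, fail to reject H0.


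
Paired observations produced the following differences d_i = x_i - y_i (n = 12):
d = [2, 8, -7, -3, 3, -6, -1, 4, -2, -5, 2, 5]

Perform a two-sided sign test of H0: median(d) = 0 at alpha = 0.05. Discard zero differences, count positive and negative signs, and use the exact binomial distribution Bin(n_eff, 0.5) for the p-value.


Step 1: Discard zero differences. Original n = 12; n_eff = number of nonzero differences = 12.
Nonzero differences (with sign): +2, +8, -7, -3, +3, -6, -1, +4, -2, -5, +2, +5
Step 2: Count signs: positive = 6, negative = 6.
Step 3: Under H0: P(positive) = 0.5, so the number of positives S ~ Bin(12, 0.5).
Step 4: Two-sided exact p-value = sum of Bin(12,0.5) probabilities at or below the observed probability = 1.000000.
Step 5: alpha = 0.05. fail to reject H0.

n_eff = 12, pos = 6, neg = 6, p = 1.000000, fail to reject H0.


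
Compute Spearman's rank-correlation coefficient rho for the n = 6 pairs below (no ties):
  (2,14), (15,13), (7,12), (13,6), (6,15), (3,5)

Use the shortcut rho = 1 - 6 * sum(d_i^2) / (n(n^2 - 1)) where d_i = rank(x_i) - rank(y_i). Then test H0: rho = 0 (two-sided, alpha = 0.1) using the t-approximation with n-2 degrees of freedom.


Step 1: Rank x and y separately (midranks; no ties here).
rank(x): 2->1, 15->6, 7->4, 13->5, 6->3, 3->2
rank(y): 14->5, 13->4, 12->3, 6->2, 15->6, 5->1
Step 2: d_i = R_x(i) - R_y(i); compute d_i^2.
  (1-5)^2=16, (6-4)^2=4, (4-3)^2=1, (5-2)^2=9, (3-6)^2=9, (2-1)^2=1
sum(d^2) = 40.
Step 3: rho = 1 - 6*40 / (6*(6^2 - 1)) = 1 - 240/210 = -0.142857.
Step 4: Under H0, t = rho * sqrt((n-2)/(1-rho^2)) = -0.2887 ~ t(4).
Step 5: Two-sided p-value from the t-distribution with 4 df = 0.787172.
Step 6: alpha = 0.1. fail to reject H0.

rho = -0.1429, p = 0.787172, fail to reject H0 at alpha = 0.1.


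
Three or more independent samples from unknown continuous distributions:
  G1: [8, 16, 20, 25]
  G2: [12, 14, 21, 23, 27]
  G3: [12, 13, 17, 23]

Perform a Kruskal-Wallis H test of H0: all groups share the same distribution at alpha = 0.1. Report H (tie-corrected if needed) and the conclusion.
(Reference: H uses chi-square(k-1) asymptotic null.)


Step 1: Combine all N = 13 observations and assign midranks.
sorted (value, group, rank): (8,G1,1), (12,G2,2.5), (12,G3,2.5), (13,G3,4), (14,G2,5), (16,G1,6), (17,G3,7), (20,G1,8), (21,G2,9), (23,G2,10.5), (23,G3,10.5), (25,G1,12), (27,G2,13)
Step 2: Sum ranks within each group.
R_1 = 27 (n_1 = 4)
R_2 = 40 (n_2 = 5)
R_3 = 24 (n_3 = 4)
Step 3: H = 12/(N(N+1)) * sum(R_i^2/n_i) - 3(N+1)
     = 12/(13*14) * (27^2/4 + 40^2/5 + 24^2/4) - 3*14
     = 0.065934 * 646.25 - 42
     = 0.609890.
Step 4: Ties present; correction factor C = 1 - 12/(13^3 - 13) = 0.994505. Corrected H = 0.609890 / 0.994505 = 0.613260.
Step 5: Under H0, H ~ chi^2(2); p-value = 0.735923.
Step 6: alpha = 0.1. fail to reject H0.

H = 0.6133, df = 2, p = 0.735923, fail to reject H0.


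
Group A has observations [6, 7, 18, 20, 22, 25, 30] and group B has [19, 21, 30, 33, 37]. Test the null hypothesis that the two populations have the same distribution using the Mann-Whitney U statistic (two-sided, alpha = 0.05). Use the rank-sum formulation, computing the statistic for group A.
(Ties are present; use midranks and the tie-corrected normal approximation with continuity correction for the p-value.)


Step 1: Combine and sort all 12 observations; assign midranks.
sorted (value, group): (6,X), (7,X), (18,X), (19,Y), (20,X), (21,Y), (22,X), (25,X), (30,X), (30,Y), (33,Y), (37,Y)
ranks: 6->1, 7->2, 18->3, 19->4, 20->5, 21->6, 22->7, 25->8, 30->9.5, 30->9.5, 33->11, 37->12
Step 2: Rank sum for X: R1 = 1 + 2 + 3 + 5 + 7 + 8 + 9.5 = 35.5.
Step 3: U_X = R1 - n1(n1+1)/2 = 35.5 - 7*8/2 = 35.5 - 28 = 7.5.
       U_Y = n1*n2 - U_X = 35 - 7.5 = 27.5.
Step 4: Ties are present, so use the tie-corrected normal approximation (with continuity correction) for the p-value.
Step 5: p-value = 0.122225; compare to alpha = 0.05. fail to reject H0.

U_X = 7.5, p = 0.122225, fail to reject H0 at alpha = 0.05.


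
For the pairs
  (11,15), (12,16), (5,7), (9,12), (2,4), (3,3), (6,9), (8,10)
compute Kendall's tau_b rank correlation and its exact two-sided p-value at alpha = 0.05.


Step 1: Enumerate the 28 unordered pairs (i,j) with i<j and classify each by sign(x_j-x_i) * sign(y_j-y_i).
  (1,2):dx=+1,dy=+1->C; (1,3):dx=-6,dy=-8->C; (1,4):dx=-2,dy=-3->C; (1,5):dx=-9,dy=-11->C
  (1,6):dx=-8,dy=-12->C; (1,7):dx=-5,dy=-6->C; (1,8):dx=-3,dy=-5->C; (2,3):dx=-7,dy=-9->C
  (2,4):dx=-3,dy=-4->C; (2,5):dx=-10,dy=-12->C; (2,6):dx=-9,dy=-13->C; (2,7):dx=-6,dy=-7->C
  (2,8):dx=-4,dy=-6->C; (3,4):dx=+4,dy=+5->C; (3,5):dx=-3,dy=-3->C; (3,6):dx=-2,dy=-4->C
  (3,7):dx=+1,dy=+2->C; (3,8):dx=+3,dy=+3->C; (4,5):dx=-7,dy=-8->C; (4,6):dx=-6,dy=-9->C
  (4,7):dx=-3,dy=-3->C; (4,8):dx=-1,dy=-2->C; (5,6):dx=+1,dy=-1->D; (5,7):dx=+4,dy=+5->C
  (5,8):dx=+6,dy=+6->C; (6,7):dx=+3,dy=+6->C; (6,8):dx=+5,dy=+7->C; (7,8):dx=+2,dy=+1->C
Step 2: C = 27, D = 1, total pairs = 28.
Step 3: tau = (C - D)/(n(n-1)/2) = (27 - 1)/28 = 0.928571.
Step 4: Exact two-sided p-value (enumerate n! = 40320 permutations of y under H0): p = 0.000397.
Step 5: alpha = 0.05. reject H0.

tau_b = 0.9286 (C=27, D=1), p = 0.000397, reject H0.


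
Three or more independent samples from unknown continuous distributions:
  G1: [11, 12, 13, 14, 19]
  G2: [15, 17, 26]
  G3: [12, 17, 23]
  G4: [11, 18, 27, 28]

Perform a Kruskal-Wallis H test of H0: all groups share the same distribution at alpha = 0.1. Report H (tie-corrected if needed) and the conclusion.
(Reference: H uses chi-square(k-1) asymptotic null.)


Step 1: Combine all N = 15 observations and assign midranks.
sorted (value, group, rank): (11,G1,1.5), (11,G4,1.5), (12,G1,3.5), (12,G3,3.5), (13,G1,5), (14,G1,6), (15,G2,7), (17,G2,8.5), (17,G3,8.5), (18,G4,10), (19,G1,11), (23,G3,12), (26,G2,13), (27,G4,14), (28,G4,15)
Step 2: Sum ranks within each group.
R_1 = 27 (n_1 = 5)
R_2 = 28.5 (n_2 = 3)
R_3 = 24 (n_3 = 3)
R_4 = 40.5 (n_4 = 4)
Step 3: H = 12/(N(N+1)) * sum(R_i^2/n_i) - 3(N+1)
     = 12/(15*16) * (27^2/5 + 28.5^2/3 + 24^2/3 + 40.5^2/4) - 3*16
     = 0.050000 * 1018.61 - 48
     = 2.930625.
Step 4: Ties present; correction factor C = 1 - 18/(15^3 - 15) = 0.994643. Corrected H = 2.930625 / 0.994643 = 2.946409.
Step 5: Under H0, H ~ chi^2(3); p-value = 0.399962.
Step 6: alpha = 0.1. fail to reject H0.

H = 2.9464, df = 3, p = 0.399962, fail to reject H0.


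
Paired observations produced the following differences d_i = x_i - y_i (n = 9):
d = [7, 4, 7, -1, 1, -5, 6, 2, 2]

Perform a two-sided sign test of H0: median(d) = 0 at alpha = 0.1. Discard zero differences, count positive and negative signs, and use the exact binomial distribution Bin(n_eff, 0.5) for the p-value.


Step 1: Discard zero differences. Original n = 9; n_eff = number of nonzero differences = 9.
Nonzero differences (with sign): +7, +4, +7, -1, +1, -5, +6, +2, +2
Step 2: Count signs: positive = 7, negative = 2.
Step 3: Under H0: P(positive) = 0.5, so the number of positives S ~ Bin(9, 0.5).
Step 4: Two-sided exact p-value = sum of Bin(9,0.5) probabilities at or below the observed probability = 0.179688.
Step 5: alpha = 0.1. fail to reject H0.

n_eff = 9, pos = 7, neg = 2, p = 0.179688, fail to reject H0.


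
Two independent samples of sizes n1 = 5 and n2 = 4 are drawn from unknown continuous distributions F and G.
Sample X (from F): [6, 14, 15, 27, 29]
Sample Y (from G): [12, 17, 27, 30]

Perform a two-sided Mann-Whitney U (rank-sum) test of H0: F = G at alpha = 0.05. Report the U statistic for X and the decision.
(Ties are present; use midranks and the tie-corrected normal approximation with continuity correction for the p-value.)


Step 1: Combine and sort all 9 observations; assign midranks.
sorted (value, group): (6,X), (12,Y), (14,X), (15,X), (17,Y), (27,X), (27,Y), (29,X), (30,Y)
ranks: 6->1, 12->2, 14->3, 15->4, 17->5, 27->6.5, 27->6.5, 29->8, 30->9
Step 2: Rank sum for X: R1 = 1 + 3 + 4 + 6.5 + 8 = 22.5.
Step 3: U_X = R1 - n1(n1+1)/2 = 22.5 - 5*6/2 = 22.5 - 15 = 7.5.
       U_Y = n1*n2 - U_X = 20 - 7.5 = 12.5.
Step 4: Ties are present, so use the tie-corrected normal approximation (with continuity correction) for the p-value.
Step 5: p-value = 0.622753; compare to alpha = 0.05. fail to reject H0.

U_X = 7.5, p = 0.622753, fail to reject H0 at alpha = 0.05.


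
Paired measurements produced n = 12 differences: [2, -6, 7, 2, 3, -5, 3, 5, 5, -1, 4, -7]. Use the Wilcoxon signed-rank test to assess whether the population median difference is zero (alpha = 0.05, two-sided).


Step 1: Drop any zero differences (none here) and take |d_i|.
|d| = [2, 6, 7, 2, 3, 5, 3, 5, 5, 1, 4, 7]
Step 2: Midrank |d_i| (ties get averaged ranks).
ranks: |2|->2.5, |6|->10, |7|->11.5, |2|->2.5, |3|->4.5, |5|->8, |3|->4.5, |5|->8, |5|->8, |1|->1, |4|->6, |7|->11.5
Step 3: Attach original signs; sum ranks with positive sign and with negative sign.
W+ = 2.5 + 11.5 + 2.5 + 4.5 + 4.5 + 8 + 8 + 6 = 47.5
W- = 10 + 8 + 1 + 11.5 = 30.5
(Check: W+ + W- = 78 should equal n(n+1)/2 = 78.)
Step 4: Test statistic W = min(W+, W-) = 30.5.
Step 5: Ties in |d|, so use the tie-corrected normal approximation.
        E[W] = n(n+1)/4 = 12*13/4 = 39.
        Tie groups: |d|=2 (t=2), |d|=3 (t=2), |d|=5 (t=3), |d|=7 (t=2); sum(t^3 - t) = 42.
        Var[W] = n(n+1)(2n+1)/24 - sum(t^3-t)/48 = 3900/24 - 42/48 = 161.625.
        z = (W - E[W]) / sqrt(Var[W]) = (30.5 - 39) / 12.7132 = -0.6686.
        Two-sided p = 2*Phi(z) = 0.503752.
Step 6: alpha = 0.05. fail to reject H0.

W+ = 47.5, W- = 30.5, W = min = 30.5, p = 0.503752, fail to reject H0.


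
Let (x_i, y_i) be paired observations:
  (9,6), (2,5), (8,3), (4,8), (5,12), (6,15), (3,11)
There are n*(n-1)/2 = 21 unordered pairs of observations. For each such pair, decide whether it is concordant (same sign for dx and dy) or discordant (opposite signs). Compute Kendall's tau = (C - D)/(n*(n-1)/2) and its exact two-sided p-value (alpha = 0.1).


Step 1: Enumerate the 21 unordered pairs (i,j) with i<j and classify each by sign(x_j-x_i) * sign(y_j-y_i).
  (1,2):dx=-7,dy=-1->C; (1,3):dx=-1,dy=-3->C; (1,4):dx=-5,dy=+2->D; (1,5):dx=-4,dy=+6->D
  (1,6):dx=-3,dy=+9->D; (1,7):dx=-6,dy=+5->D; (2,3):dx=+6,dy=-2->D; (2,4):dx=+2,dy=+3->C
  (2,5):dx=+3,dy=+7->C; (2,6):dx=+4,dy=+10->C; (2,7):dx=+1,dy=+6->C; (3,4):dx=-4,dy=+5->D
  (3,5):dx=-3,dy=+9->D; (3,6):dx=-2,dy=+12->D; (3,7):dx=-5,dy=+8->D; (4,5):dx=+1,dy=+4->C
  (4,6):dx=+2,dy=+7->C; (4,7):dx=-1,dy=+3->D; (5,6):dx=+1,dy=+3->C; (5,7):dx=-2,dy=-1->C
  (6,7):dx=-3,dy=-4->C
Step 2: C = 11, D = 10, total pairs = 21.
Step 3: tau = (C - D)/(n(n-1)/2) = (11 - 10)/21 = 0.047619.
Step 4: Exact two-sided p-value (enumerate n! = 5040 permutations of y under H0): p = 1.000000.
Step 5: alpha = 0.1. fail to reject H0.

tau_b = 0.0476 (C=11, D=10), p = 1.000000, fail to reject H0.


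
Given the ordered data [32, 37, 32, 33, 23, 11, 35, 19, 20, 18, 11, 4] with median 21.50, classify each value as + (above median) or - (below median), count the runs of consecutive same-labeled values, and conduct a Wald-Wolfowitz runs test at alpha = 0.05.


Step 1: Compute median = 21.50; label A = above, B = below.
Labels in order: AAAAABABBBBB  (n_A = 6, n_B = 6)
Step 2: Count runs R = 4.
Step 3: Under H0 (random ordering), E[R] = 2*n_A*n_B/(n_A+n_B) + 1 = 2*6*6/12 + 1 = 7.0000.
        Var[R] = 2*n_A*n_B*(2*n_A*n_B - n_A - n_B) / ((n_A+n_B)^2 * (n_A+n_B-1)) = 4320/1584 = 2.7273.
        SD[R] = 1.6514.
Step 4: Continuity-corrected z = (R + 0.5 - E[R]) / SD[R] = (4 + 0.5 - 7.0000) / 1.6514 = -1.5138.
Step 5: Two-sided p-value via normal approximation = 2*(1 - Phi(|z|)) = 0.130070.
Step 6: alpha = 0.05. fail to reject H0.

R = 4, z = -1.5138, p = 0.130070, fail to reject H0.


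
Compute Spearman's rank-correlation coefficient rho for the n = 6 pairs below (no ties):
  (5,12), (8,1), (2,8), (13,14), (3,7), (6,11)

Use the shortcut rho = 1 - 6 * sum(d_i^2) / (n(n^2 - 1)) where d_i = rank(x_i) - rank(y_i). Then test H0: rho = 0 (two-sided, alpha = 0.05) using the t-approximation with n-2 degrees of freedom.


Step 1: Rank x and y separately (midranks; no ties here).
rank(x): 5->3, 8->5, 2->1, 13->6, 3->2, 6->4
rank(y): 12->5, 1->1, 8->3, 14->6, 7->2, 11->4
Step 2: d_i = R_x(i) - R_y(i); compute d_i^2.
  (3-5)^2=4, (5-1)^2=16, (1-3)^2=4, (6-6)^2=0, (2-2)^2=0, (4-4)^2=0
sum(d^2) = 24.
Step 3: rho = 1 - 6*24 / (6*(6^2 - 1)) = 1 - 144/210 = 0.314286.
Step 4: Under H0, t = rho * sqrt((n-2)/(1-rho^2)) = 0.6621 ~ t(4).
Step 5: Two-sided p-value from the t-distribution with 4 df = 0.544093.
Step 6: alpha = 0.05. fail to reject H0.

rho = 0.3143, p = 0.544093, fail to reject H0 at alpha = 0.05.


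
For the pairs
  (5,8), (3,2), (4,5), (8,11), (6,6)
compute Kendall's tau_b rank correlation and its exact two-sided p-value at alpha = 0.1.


Step 1: Enumerate the 10 unordered pairs (i,j) with i<j and classify each by sign(x_j-x_i) * sign(y_j-y_i).
  (1,2):dx=-2,dy=-6->C; (1,3):dx=-1,dy=-3->C; (1,4):dx=+3,dy=+3->C; (1,5):dx=+1,dy=-2->D
  (2,3):dx=+1,dy=+3->C; (2,4):dx=+5,dy=+9->C; (2,5):dx=+3,dy=+4->C; (3,4):dx=+4,dy=+6->C
  (3,5):dx=+2,dy=+1->C; (4,5):dx=-2,dy=-5->C
Step 2: C = 9, D = 1, total pairs = 10.
Step 3: tau = (C - D)/(n(n-1)/2) = (9 - 1)/10 = 0.800000.
Step 4: Exact two-sided p-value (enumerate n! = 120 permutations of y under H0): p = 0.083333.
Step 5: alpha = 0.1. reject H0.

tau_b = 0.8000 (C=9, D=1), p = 0.083333, reject H0.


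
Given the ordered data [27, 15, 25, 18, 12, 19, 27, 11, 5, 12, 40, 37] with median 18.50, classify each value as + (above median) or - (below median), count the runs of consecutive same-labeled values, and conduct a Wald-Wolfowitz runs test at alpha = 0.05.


Step 1: Compute median = 18.50; label A = above, B = below.
Labels in order: ABABBAABBBAA  (n_A = 6, n_B = 6)
Step 2: Count runs R = 7.
Step 3: Under H0 (random ordering), E[R] = 2*n_A*n_B/(n_A+n_B) + 1 = 2*6*6/12 + 1 = 7.0000.
        Var[R] = 2*n_A*n_B*(2*n_A*n_B - n_A - n_B) / ((n_A+n_B)^2 * (n_A+n_B-1)) = 4320/1584 = 2.7273.
        SD[R] = 1.6514.
Step 4: R = E[R], so z = 0 with no continuity correction.
Step 5: Two-sided p-value via normal approximation = 2*(1 - Phi(|z|)) = 1.000000.
Step 6: alpha = 0.05. fail to reject H0.

R = 7, z = 0.0000, p = 1.000000, fail to reject H0.


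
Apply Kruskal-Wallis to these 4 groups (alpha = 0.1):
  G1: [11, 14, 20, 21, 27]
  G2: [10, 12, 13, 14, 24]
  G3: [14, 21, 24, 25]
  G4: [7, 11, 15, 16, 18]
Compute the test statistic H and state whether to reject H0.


Step 1: Combine all N = 19 observations and assign midranks.
sorted (value, group, rank): (7,G4,1), (10,G2,2), (11,G1,3.5), (11,G4,3.5), (12,G2,5), (13,G2,6), (14,G1,8), (14,G2,8), (14,G3,8), (15,G4,10), (16,G4,11), (18,G4,12), (20,G1,13), (21,G1,14.5), (21,G3,14.5), (24,G2,16.5), (24,G3,16.5), (25,G3,18), (27,G1,19)
Step 2: Sum ranks within each group.
R_1 = 58 (n_1 = 5)
R_2 = 37.5 (n_2 = 5)
R_3 = 57 (n_3 = 4)
R_4 = 37.5 (n_4 = 5)
Step 3: H = 12/(N(N+1)) * sum(R_i^2/n_i) - 3(N+1)
     = 12/(19*20) * (58^2/5 + 37.5^2/5 + 57^2/4 + 37.5^2/5) - 3*20
     = 0.031579 * 2047.55 - 60
     = 4.659474.
Step 4: Ties present; correction factor C = 1 - 42/(19^3 - 19) = 0.993860. Corrected H = 4.659474 / 0.993860 = 4.688261.
Step 5: Under H0, H ~ chi^2(3); p-value = 0.196100.
Step 6: alpha = 0.1. fail to reject H0.

H = 4.6883, df = 3, p = 0.196100, fail to reject H0.


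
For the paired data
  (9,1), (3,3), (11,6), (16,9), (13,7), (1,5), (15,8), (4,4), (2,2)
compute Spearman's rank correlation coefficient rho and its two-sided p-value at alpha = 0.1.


Step 1: Rank x and y separately (midranks; no ties here).
rank(x): 9->5, 3->3, 11->6, 16->9, 13->7, 1->1, 15->8, 4->4, 2->2
rank(y): 1->1, 3->3, 6->6, 9->9, 7->7, 5->5, 8->8, 4->4, 2->2
Step 2: d_i = R_x(i) - R_y(i); compute d_i^2.
  (5-1)^2=16, (3-3)^2=0, (6-6)^2=0, (9-9)^2=0, (7-7)^2=0, (1-5)^2=16, (8-8)^2=0, (4-4)^2=0, (2-2)^2=0
sum(d^2) = 32.
Step 3: rho = 1 - 6*32 / (9*(9^2 - 1)) = 1 - 192/720 = 0.733333.
Step 4: Under H0, t = rho * sqrt((n-2)/(1-rho^2)) = 2.8538 ~ t(7).
Step 5: Two-sided p-value from the t-distribution with 7 df = 0.024554.
Step 6: alpha = 0.1. reject H0.

rho = 0.7333, p = 0.024554, reject H0 at alpha = 0.1.


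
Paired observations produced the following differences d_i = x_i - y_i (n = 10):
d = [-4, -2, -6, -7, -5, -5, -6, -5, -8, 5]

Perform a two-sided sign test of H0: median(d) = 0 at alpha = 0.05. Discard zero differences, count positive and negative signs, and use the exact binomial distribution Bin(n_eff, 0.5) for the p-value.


Step 1: Discard zero differences. Original n = 10; n_eff = number of nonzero differences = 10.
Nonzero differences (with sign): -4, -2, -6, -7, -5, -5, -6, -5, -8, +5
Step 2: Count signs: positive = 1, negative = 9.
Step 3: Under H0: P(positive) = 0.5, so the number of positives S ~ Bin(10, 0.5).
Step 4: Two-sided exact p-value = sum of Bin(10,0.5) probabilities at or below the observed probability = 0.021484.
Step 5: alpha = 0.05. reject H0.

n_eff = 10, pos = 1, neg = 9, p = 0.021484, reject H0.


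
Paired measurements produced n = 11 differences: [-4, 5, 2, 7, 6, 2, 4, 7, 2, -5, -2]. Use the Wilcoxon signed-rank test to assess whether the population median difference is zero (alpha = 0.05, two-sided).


Step 1: Drop any zero differences (none here) and take |d_i|.
|d| = [4, 5, 2, 7, 6, 2, 4, 7, 2, 5, 2]
Step 2: Midrank |d_i| (ties get averaged ranks).
ranks: |4|->5.5, |5|->7.5, |2|->2.5, |7|->10.5, |6|->9, |2|->2.5, |4|->5.5, |7|->10.5, |2|->2.5, |5|->7.5, |2|->2.5
Step 3: Attach original signs; sum ranks with positive sign and with negative sign.
W+ = 7.5 + 2.5 + 10.5 + 9 + 2.5 + 5.5 + 10.5 + 2.5 = 50.5
W- = 5.5 + 7.5 + 2.5 = 15.5
(Check: W+ + W- = 66 should equal n(n+1)/2 = 66.)
Step 4: Test statistic W = min(W+, W-) = 15.5.
Step 5: Ties in |d|, so use the tie-corrected normal approximation.
        E[W] = n(n+1)/4 = 11*12/4 = 33.
        Tie groups: |d|=2 (t=4), |d|=4 (t=2), |d|=5 (t=2), |d|=7 (t=2); sum(t^3 - t) = 78.
        Var[W] = n(n+1)(2n+1)/24 - sum(t^3-t)/48 = 3036/24 - 78/48 = 124.875.
        z = (W - E[W]) / sqrt(Var[W]) = (15.5 - 33) / 11.1747 = -1.5660.
        Two-sided p = 2*Phi(z) = 0.117341.
Step 6: alpha = 0.05. fail to reject H0.

W+ = 50.5, W- = 15.5, W = min = 15.5, p = 0.117341, fail to reject H0.


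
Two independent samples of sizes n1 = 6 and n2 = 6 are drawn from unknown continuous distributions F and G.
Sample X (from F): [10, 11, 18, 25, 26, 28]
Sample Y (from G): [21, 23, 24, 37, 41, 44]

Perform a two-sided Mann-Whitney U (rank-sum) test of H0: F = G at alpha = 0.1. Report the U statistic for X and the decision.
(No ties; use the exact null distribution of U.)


Step 1: Combine and sort all 12 observations; assign midranks.
sorted (value, group): (10,X), (11,X), (18,X), (21,Y), (23,Y), (24,Y), (25,X), (26,X), (28,X), (37,Y), (41,Y), (44,Y)
ranks: 10->1, 11->2, 18->3, 21->4, 23->5, 24->6, 25->7, 26->8, 28->9, 37->10, 41->11, 44->12
Step 2: Rank sum for X: R1 = 1 + 2 + 3 + 7 + 8 + 9 = 30.
Step 3: U_X = R1 - n1(n1+1)/2 = 30 - 6*7/2 = 30 - 21 = 9.
       U_Y = n1*n2 - U_X = 36 - 9 = 27.
Step 4: No ties, so the exact null distribution of U (based on enumerating the C(12,6) = 924 equally likely rank assignments) gives the two-sided p-value.
Step 5: p-value = 0.179654; compare to alpha = 0.1. fail to reject H0.

U_X = 9, p = 0.179654, fail to reject H0 at alpha = 0.1.


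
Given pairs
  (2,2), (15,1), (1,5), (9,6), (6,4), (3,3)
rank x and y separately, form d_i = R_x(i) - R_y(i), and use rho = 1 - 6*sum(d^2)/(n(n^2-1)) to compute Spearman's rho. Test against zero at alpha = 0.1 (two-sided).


Step 1: Rank x and y separately (midranks; no ties here).
rank(x): 2->2, 15->6, 1->1, 9->5, 6->4, 3->3
rank(y): 2->2, 1->1, 5->5, 6->6, 4->4, 3->3
Step 2: d_i = R_x(i) - R_y(i); compute d_i^2.
  (2-2)^2=0, (6-1)^2=25, (1-5)^2=16, (5-6)^2=1, (4-4)^2=0, (3-3)^2=0
sum(d^2) = 42.
Step 3: rho = 1 - 6*42 / (6*(6^2 - 1)) = 1 - 252/210 = -0.200000.
Step 4: Under H0, t = rho * sqrt((n-2)/(1-rho^2)) = -0.4082 ~ t(4).
Step 5: Two-sided p-value from the t-distribution with 4 df = 0.704000.
Step 6: alpha = 0.1. fail to reject H0.

rho = -0.2000, p = 0.704000, fail to reject H0 at alpha = 0.1.


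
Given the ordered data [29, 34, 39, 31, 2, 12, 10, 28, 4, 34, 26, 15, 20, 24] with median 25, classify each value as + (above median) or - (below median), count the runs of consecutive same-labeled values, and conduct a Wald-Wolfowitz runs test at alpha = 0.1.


Step 1: Compute median = 25; label A = above, B = below.
Labels in order: AAAABBBABAABBB  (n_A = 7, n_B = 7)
Step 2: Count runs R = 6.
Step 3: Under H0 (random ordering), E[R] = 2*n_A*n_B/(n_A+n_B) + 1 = 2*7*7/14 + 1 = 8.0000.
        Var[R] = 2*n_A*n_B*(2*n_A*n_B - n_A - n_B) / ((n_A+n_B)^2 * (n_A+n_B-1)) = 8232/2548 = 3.2308.
        SD[R] = 1.7974.
Step 4: Continuity-corrected z = (R + 0.5 - E[R]) / SD[R] = (6 + 0.5 - 8.0000) / 1.7974 = -0.8345.
Step 5: Two-sided p-value via normal approximation = 2*(1 - Phi(|z|)) = 0.403986.
Step 6: alpha = 0.1. fail to reject H0.

R = 6, z = -0.8345, p = 0.403986, fail to reject H0.


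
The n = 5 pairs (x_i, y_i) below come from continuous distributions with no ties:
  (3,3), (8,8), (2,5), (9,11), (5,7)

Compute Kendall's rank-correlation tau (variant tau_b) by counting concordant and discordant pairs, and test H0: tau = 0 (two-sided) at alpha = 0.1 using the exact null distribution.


Step 1: Enumerate the 10 unordered pairs (i,j) with i<j and classify each by sign(x_j-x_i) * sign(y_j-y_i).
  (1,2):dx=+5,dy=+5->C; (1,3):dx=-1,dy=+2->D; (1,4):dx=+6,dy=+8->C; (1,5):dx=+2,dy=+4->C
  (2,3):dx=-6,dy=-3->C; (2,4):dx=+1,dy=+3->C; (2,5):dx=-3,dy=-1->C; (3,4):dx=+7,dy=+6->C
  (3,5):dx=+3,dy=+2->C; (4,5):dx=-4,dy=-4->C
Step 2: C = 9, D = 1, total pairs = 10.
Step 3: tau = (C - D)/(n(n-1)/2) = (9 - 1)/10 = 0.800000.
Step 4: Exact two-sided p-value (enumerate n! = 120 permutations of y under H0): p = 0.083333.
Step 5: alpha = 0.1. reject H0.

tau_b = 0.8000 (C=9, D=1), p = 0.083333, reject H0.


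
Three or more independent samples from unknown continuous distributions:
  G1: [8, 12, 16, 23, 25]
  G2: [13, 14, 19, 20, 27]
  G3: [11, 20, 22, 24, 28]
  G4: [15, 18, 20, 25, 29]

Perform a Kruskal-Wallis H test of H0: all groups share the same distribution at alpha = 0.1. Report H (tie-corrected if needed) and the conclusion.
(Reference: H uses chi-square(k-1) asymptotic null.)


Step 1: Combine all N = 20 observations and assign midranks.
sorted (value, group, rank): (8,G1,1), (11,G3,2), (12,G1,3), (13,G2,4), (14,G2,5), (15,G4,6), (16,G1,7), (18,G4,8), (19,G2,9), (20,G2,11), (20,G3,11), (20,G4,11), (22,G3,13), (23,G1,14), (24,G3,15), (25,G1,16.5), (25,G4,16.5), (27,G2,18), (28,G3,19), (29,G4,20)
Step 2: Sum ranks within each group.
R_1 = 41.5 (n_1 = 5)
R_2 = 47 (n_2 = 5)
R_3 = 60 (n_3 = 5)
R_4 = 61.5 (n_4 = 5)
Step 3: H = 12/(N(N+1)) * sum(R_i^2/n_i) - 3(N+1)
     = 12/(20*21) * (41.5^2/5 + 47^2/5 + 60^2/5 + 61.5^2/5) - 3*21
     = 0.028571 * 2262.7 - 63
     = 1.648571.
Step 4: Ties present; correction factor C = 1 - 30/(20^3 - 20) = 0.996241. Corrected H = 1.648571 / 0.996241 = 1.654792.
Step 5: Under H0, H ~ chi^2(3); p-value = 0.647031.
Step 6: alpha = 0.1. fail to reject H0.

H = 1.6548, df = 3, p = 0.647031, fail to reject H0.


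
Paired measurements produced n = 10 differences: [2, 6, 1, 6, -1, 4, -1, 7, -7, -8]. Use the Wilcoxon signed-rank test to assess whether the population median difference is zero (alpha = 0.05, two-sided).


Step 1: Drop any zero differences (none here) and take |d_i|.
|d| = [2, 6, 1, 6, 1, 4, 1, 7, 7, 8]
Step 2: Midrank |d_i| (ties get averaged ranks).
ranks: |2|->4, |6|->6.5, |1|->2, |6|->6.5, |1|->2, |4|->5, |1|->2, |7|->8.5, |7|->8.5, |8|->10
Step 3: Attach original signs; sum ranks with positive sign and with negative sign.
W+ = 4 + 6.5 + 2 + 6.5 + 5 + 8.5 = 32.5
W- = 2 + 2 + 8.5 + 10 = 22.5
(Check: W+ + W- = 55 should equal n(n+1)/2 = 55.)
Step 4: Test statistic W = min(W+, W-) = 22.5.
Step 5: Ties in |d|, so use the tie-corrected normal approximation.
        E[W] = n(n+1)/4 = 10*11/4 = 27.5.
        Tie groups: |d|=1 (t=3), |d|=6 (t=2), |d|=7 (t=2); sum(t^3 - t) = 36.
        Var[W] = n(n+1)(2n+1)/24 - sum(t^3-t)/48 = 2310/24 - 36/48 = 95.5.
        z = (W - E[W]) / sqrt(Var[W]) = (22.5 - 27.5) / 9.7724 = -0.5116.
        Two-sided p = 2*Phi(z) = 0.608900.
Step 6: alpha = 0.05. fail to reject H0.

W+ = 32.5, W- = 22.5, W = min = 22.5, p = 0.608900, fail to reject H0.


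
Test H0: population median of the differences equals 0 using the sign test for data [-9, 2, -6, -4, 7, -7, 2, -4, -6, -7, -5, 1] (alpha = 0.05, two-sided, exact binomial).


Step 1: Discard zero differences. Original n = 12; n_eff = number of nonzero differences = 12.
Nonzero differences (with sign): -9, +2, -6, -4, +7, -7, +2, -4, -6, -7, -5, +1
Step 2: Count signs: positive = 4, negative = 8.
Step 3: Under H0: P(positive) = 0.5, so the number of positives S ~ Bin(12, 0.5).
Step 4: Two-sided exact p-value = sum of Bin(12,0.5) probabilities at or below the observed probability = 0.387695.
Step 5: alpha = 0.05. fail to reject H0.

n_eff = 12, pos = 4, neg = 8, p = 0.387695, fail to reject H0.
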